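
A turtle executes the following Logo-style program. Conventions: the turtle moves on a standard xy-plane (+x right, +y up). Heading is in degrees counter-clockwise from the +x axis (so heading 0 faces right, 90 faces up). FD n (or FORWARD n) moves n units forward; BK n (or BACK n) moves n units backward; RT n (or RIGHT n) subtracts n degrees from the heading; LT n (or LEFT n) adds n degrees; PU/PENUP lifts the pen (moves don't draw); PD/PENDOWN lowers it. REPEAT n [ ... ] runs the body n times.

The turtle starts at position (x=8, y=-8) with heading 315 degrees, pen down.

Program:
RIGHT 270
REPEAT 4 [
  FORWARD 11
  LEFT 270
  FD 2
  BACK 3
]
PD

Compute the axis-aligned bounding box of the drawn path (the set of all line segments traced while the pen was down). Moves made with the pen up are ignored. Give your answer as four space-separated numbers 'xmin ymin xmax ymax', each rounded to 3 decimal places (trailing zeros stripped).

Executing turtle program step by step:
Start: pos=(8,-8), heading=315, pen down
RT 270: heading 315 -> 45
REPEAT 4 [
  -- iteration 1/4 --
  FD 11: (8,-8) -> (15.778,-0.222) [heading=45, draw]
  LT 270: heading 45 -> 315
  FD 2: (15.778,-0.222) -> (17.192,-1.636) [heading=315, draw]
  BK 3: (17.192,-1.636) -> (15.071,0.485) [heading=315, draw]
  -- iteration 2/4 --
  FD 11: (15.071,0.485) -> (22.849,-7.293) [heading=315, draw]
  LT 270: heading 315 -> 225
  FD 2: (22.849,-7.293) -> (21.435,-8.707) [heading=225, draw]
  BK 3: (21.435,-8.707) -> (23.556,-6.586) [heading=225, draw]
  -- iteration 3/4 --
  FD 11: (23.556,-6.586) -> (15.778,-14.364) [heading=225, draw]
  LT 270: heading 225 -> 135
  FD 2: (15.778,-14.364) -> (14.364,-12.95) [heading=135, draw]
  BK 3: (14.364,-12.95) -> (16.485,-15.071) [heading=135, draw]
  -- iteration 4/4 --
  FD 11: (16.485,-15.071) -> (8.707,-7.293) [heading=135, draw]
  LT 270: heading 135 -> 45
  FD 2: (8.707,-7.293) -> (10.121,-5.879) [heading=45, draw]
  BK 3: (10.121,-5.879) -> (8,-8) [heading=45, draw]
]
PD: pen down
Final: pos=(8,-8), heading=45, 12 segment(s) drawn

Segment endpoints: x in {8, 8.707, 10.121, 14.364, 15.071, 15.778, 15.778, 16.485, 17.192, 21.435, 22.849, 23.556}, y in {-15.071, -14.364, -12.95, -8.707, -8, -8, -7.293, -7.293, -6.586, -5.879, -1.636, -0.222, 0.485}
xmin=8, ymin=-15.071, xmax=23.556, ymax=0.485

Answer: 8 -15.071 23.556 0.485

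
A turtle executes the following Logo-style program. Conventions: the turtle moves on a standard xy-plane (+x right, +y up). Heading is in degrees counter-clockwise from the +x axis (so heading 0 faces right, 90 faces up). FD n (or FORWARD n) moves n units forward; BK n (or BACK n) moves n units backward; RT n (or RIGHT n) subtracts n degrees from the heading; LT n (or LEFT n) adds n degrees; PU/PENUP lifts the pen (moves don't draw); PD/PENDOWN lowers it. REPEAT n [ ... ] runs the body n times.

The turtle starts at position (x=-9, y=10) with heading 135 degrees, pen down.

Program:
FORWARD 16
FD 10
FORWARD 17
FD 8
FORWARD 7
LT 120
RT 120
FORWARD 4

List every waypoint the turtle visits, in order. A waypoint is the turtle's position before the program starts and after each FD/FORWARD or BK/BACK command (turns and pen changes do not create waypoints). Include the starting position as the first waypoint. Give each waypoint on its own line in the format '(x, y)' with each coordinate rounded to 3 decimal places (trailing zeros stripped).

Answer: (-9, 10)
(-20.314, 21.314)
(-27.385, 28.385)
(-39.406, 40.406)
(-45.062, 46.062)
(-50.012, 51.012)
(-52.841, 53.841)

Derivation:
Executing turtle program step by step:
Start: pos=(-9,10), heading=135, pen down
FD 16: (-9,10) -> (-20.314,21.314) [heading=135, draw]
FD 10: (-20.314,21.314) -> (-27.385,28.385) [heading=135, draw]
FD 17: (-27.385,28.385) -> (-39.406,40.406) [heading=135, draw]
FD 8: (-39.406,40.406) -> (-45.062,46.062) [heading=135, draw]
FD 7: (-45.062,46.062) -> (-50.012,51.012) [heading=135, draw]
LT 120: heading 135 -> 255
RT 120: heading 255 -> 135
FD 4: (-50.012,51.012) -> (-52.841,53.841) [heading=135, draw]
Final: pos=(-52.841,53.841), heading=135, 6 segment(s) drawn
Waypoints (7 total):
(-9, 10)
(-20.314, 21.314)
(-27.385, 28.385)
(-39.406, 40.406)
(-45.062, 46.062)
(-50.012, 51.012)
(-52.841, 53.841)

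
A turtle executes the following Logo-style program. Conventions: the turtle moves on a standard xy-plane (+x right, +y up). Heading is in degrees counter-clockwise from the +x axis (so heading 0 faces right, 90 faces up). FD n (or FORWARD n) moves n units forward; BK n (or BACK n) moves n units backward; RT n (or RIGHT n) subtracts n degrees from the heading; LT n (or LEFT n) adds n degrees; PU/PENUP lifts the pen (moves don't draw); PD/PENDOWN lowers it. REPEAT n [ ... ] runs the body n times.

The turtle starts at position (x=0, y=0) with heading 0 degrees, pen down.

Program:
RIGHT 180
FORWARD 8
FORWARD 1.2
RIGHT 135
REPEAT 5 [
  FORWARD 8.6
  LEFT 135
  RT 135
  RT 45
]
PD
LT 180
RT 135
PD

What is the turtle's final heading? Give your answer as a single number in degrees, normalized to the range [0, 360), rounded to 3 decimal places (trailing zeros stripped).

Answer: 225

Derivation:
Executing turtle program step by step:
Start: pos=(0,0), heading=0, pen down
RT 180: heading 0 -> 180
FD 8: (0,0) -> (-8,0) [heading=180, draw]
FD 1.2: (-8,0) -> (-9.2,0) [heading=180, draw]
RT 135: heading 180 -> 45
REPEAT 5 [
  -- iteration 1/5 --
  FD 8.6: (-9.2,0) -> (-3.119,6.081) [heading=45, draw]
  LT 135: heading 45 -> 180
  RT 135: heading 180 -> 45
  RT 45: heading 45 -> 0
  -- iteration 2/5 --
  FD 8.6: (-3.119,6.081) -> (5.481,6.081) [heading=0, draw]
  LT 135: heading 0 -> 135
  RT 135: heading 135 -> 0
  RT 45: heading 0 -> 315
  -- iteration 3/5 --
  FD 8.6: (5.481,6.081) -> (11.562,0) [heading=315, draw]
  LT 135: heading 315 -> 90
  RT 135: heading 90 -> 315
  RT 45: heading 315 -> 270
  -- iteration 4/5 --
  FD 8.6: (11.562,0) -> (11.562,-8.6) [heading=270, draw]
  LT 135: heading 270 -> 45
  RT 135: heading 45 -> 270
  RT 45: heading 270 -> 225
  -- iteration 5/5 --
  FD 8.6: (11.562,-8.6) -> (5.481,-14.681) [heading=225, draw]
  LT 135: heading 225 -> 0
  RT 135: heading 0 -> 225
  RT 45: heading 225 -> 180
]
PD: pen down
LT 180: heading 180 -> 0
RT 135: heading 0 -> 225
PD: pen down
Final: pos=(5.481,-14.681), heading=225, 7 segment(s) drawn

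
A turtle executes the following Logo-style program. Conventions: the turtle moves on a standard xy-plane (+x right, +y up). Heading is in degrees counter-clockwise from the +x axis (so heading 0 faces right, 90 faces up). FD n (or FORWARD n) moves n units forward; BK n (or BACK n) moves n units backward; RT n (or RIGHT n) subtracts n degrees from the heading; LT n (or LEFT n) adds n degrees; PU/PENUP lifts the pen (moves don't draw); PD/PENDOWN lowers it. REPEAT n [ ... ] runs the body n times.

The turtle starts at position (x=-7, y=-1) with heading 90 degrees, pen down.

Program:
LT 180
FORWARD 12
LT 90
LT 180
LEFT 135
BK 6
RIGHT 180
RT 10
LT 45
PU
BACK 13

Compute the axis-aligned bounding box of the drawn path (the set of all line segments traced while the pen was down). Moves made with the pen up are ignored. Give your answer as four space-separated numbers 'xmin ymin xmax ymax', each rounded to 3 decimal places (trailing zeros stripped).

Executing turtle program step by step:
Start: pos=(-7,-1), heading=90, pen down
LT 180: heading 90 -> 270
FD 12: (-7,-1) -> (-7,-13) [heading=270, draw]
LT 90: heading 270 -> 0
LT 180: heading 0 -> 180
LT 135: heading 180 -> 315
BK 6: (-7,-13) -> (-11.243,-8.757) [heading=315, draw]
RT 180: heading 315 -> 135
RT 10: heading 135 -> 125
LT 45: heading 125 -> 170
PU: pen up
BK 13: (-11.243,-8.757) -> (1.56,-11.015) [heading=170, move]
Final: pos=(1.56,-11.015), heading=170, 2 segment(s) drawn

Segment endpoints: x in {-11.243, -7, -7}, y in {-13, -8.757, -1}
xmin=-11.243, ymin=-13, xmax=-7, ymax=-1

Answer: -11.243 -13 -7 -1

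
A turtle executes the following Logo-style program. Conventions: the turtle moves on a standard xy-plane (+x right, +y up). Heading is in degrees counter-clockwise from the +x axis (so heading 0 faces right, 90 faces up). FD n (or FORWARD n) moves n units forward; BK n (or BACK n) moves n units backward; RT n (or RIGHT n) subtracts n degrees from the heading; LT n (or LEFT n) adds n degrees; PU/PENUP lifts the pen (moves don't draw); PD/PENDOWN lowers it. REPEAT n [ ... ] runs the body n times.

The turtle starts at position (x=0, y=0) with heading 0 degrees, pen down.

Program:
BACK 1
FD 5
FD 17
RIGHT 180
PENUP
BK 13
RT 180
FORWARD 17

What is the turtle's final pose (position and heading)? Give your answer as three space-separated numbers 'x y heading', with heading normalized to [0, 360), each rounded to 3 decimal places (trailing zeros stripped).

Executing turtle program step by step:
Start: pos=(0,0), heading=0, pen down
BK 1: (0,0) -> (-1,0) [heading=0, draw]
FD 5: (-1,0) -> (4,0) [heading=0, draw]
FD 17: (4,0) -> (21,0) [heading=0, draw]
RT 180: heading 0 -> 180
PU: pen up
BK 13: (21,0) -> (34,0) [heading=180, move]
RT 180: heading 180 -> 0
FD 17: (34,0) -> (51,0) [heading=0, move]
Final: pos=(51,0), heading=0, 3 segment(s) drawn

Answer: 51 0 0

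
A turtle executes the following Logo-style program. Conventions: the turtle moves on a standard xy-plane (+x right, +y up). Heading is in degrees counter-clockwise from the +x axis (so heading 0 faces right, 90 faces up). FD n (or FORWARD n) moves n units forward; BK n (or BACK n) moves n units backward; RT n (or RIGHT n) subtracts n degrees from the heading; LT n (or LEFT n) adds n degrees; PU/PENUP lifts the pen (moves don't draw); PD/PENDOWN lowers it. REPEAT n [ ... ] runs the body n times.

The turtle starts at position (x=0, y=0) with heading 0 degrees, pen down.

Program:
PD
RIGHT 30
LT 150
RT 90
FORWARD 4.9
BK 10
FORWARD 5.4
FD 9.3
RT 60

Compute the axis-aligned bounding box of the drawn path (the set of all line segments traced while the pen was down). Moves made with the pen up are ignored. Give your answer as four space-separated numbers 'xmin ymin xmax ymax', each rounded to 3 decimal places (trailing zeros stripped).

Answer: -4.417 -2.55 8.314 4.8

Derivation:
Executing turtle program step by step:
Start: pos=(0,0), heading=0, pen down
PD: pen down
RT 30: heading 0 -> 330
LT 150: heading 330 -> 120
RT 90: heading 120 -> 30
FD 4.9: (0,0) -> (4.244,2.45) [heading=30, draw]
BK 10: (4.244,2.45) -> (-4.417,-2.55) [heading=30, draw]
FD 5.4: (-4.417,-2.55) -> (0.26,0.15) [heading=30, draw]
FD 9.3: (0.26,0.15) -> (8.314,4.8) [heading=30, draw]
RT 60: heading 30 -> 330
Final: pos=(8.314,4.8), heading=330, 4 segment(s) drawn

Segment endpoints: x in {-4.417, 0, 0.26, 4.244, 8.314}, y in {-2.55, 0, 0.15, 2.45, 4.8}
xmin=-4.417, ymin=-2.55, xmax=8.314, ymax=4.8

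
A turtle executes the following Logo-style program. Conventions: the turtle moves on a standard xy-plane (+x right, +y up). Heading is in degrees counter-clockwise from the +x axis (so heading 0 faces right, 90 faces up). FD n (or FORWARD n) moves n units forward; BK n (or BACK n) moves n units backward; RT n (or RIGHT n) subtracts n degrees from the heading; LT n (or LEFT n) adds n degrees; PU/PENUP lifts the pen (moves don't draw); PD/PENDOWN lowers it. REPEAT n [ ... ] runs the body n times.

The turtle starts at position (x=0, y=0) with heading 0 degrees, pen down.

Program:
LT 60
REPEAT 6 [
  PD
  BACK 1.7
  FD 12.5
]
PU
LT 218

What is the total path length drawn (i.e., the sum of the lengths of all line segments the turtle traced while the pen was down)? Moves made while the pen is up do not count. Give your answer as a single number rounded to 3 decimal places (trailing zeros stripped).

Executing turtle program step by step:
Start: pos=(0,0), heading=0, pen down
LT 60: heading 0 -> 60
REPEAT 6 [
  -- iteration 1/6 --
  PD: pen down
  BK 1.7: (0,0) -> (-0.85,-1.472) [heading=60, draw]
  FD 12.5: (-0.85,-1.472) -> (5.4,9.353) [heading=60, draw]
  -- iteration 2/6 --
  PD: pen down
  BK 1.7: (5.4,9.353) -> (4.55,7.881) [heading=60, draw]
  FD 12.5: (4.55,7.881) -> (10.8,18.706) [heading=60, draw]
  -- iteration 3/6 --
  PD: pen down
  BK 1.7: (10.8,18.706) -> (9.95,17.234) [heading=60, draw]
  FD 12.5: (9.95,17.234) -> (16.2,28.059) [heading=60, draw]
  -- iteration 4/6 --
  PD: pen down
  BK 1.7: (16.2,28.059) -> (15.35,26.587) [heading=60, draw]
  FD 12.5: (15.35,26.587) -> (21.6,37.412) [heading=60, draw]
  -- iteration 5/6 --
  PD: pen down
  BK 1.7: (21.6,37.412) -> (20.75,35.94) [heading=60, draw]
  FD 12.5: (20.75,35.94) -> (27,46.765) [heading=60, draw]
  -- iteration 6/6 --
  PD: pen down
  BK 1.7: (27,46.765) -> (26.15,45.293) [heading=60, draw]
  FD 12.5: (26.15,45.293) -> (32.4,56.118) [heading=60, draw]
]
PU: pen up
LT 218: heading 60 -> 278
Final: pos=(32.4,56.118), heading=278, 12 segment(s) drawn

Segment lengths:
  seg 1: (0,0) -> (-0.85,-1.472), length = 1.7
  seg 2: (-0.85,-1.472) -> (5.4,9.353), length = 12.5
  seg 3: (5.4,9.353) -> (4.55,7.881), length = 1.7
  seg 4: (4.55,7.881) -> (10.8,18.706), length = 12.5
  seg 5: (10.8,18.706) -> (9.95,17.234), length = 1.7
  seg 6: (9.95,17.234) -> (16.2,28.059), length = 12.5
  seg 7: (16.2,28.059) -> (15.35,26.587), length = 1.7
  seg 8: (15.35,26.587) -> (21.6,37.412), length = 12.5
  seg 9: (21.6,37.412) -> (20.75,35.94), length = 1.7
  seg 10: (20.75,35.94) -> (27,46.765), length = 12.5
  seg 11: (27,46.765) -> (26.15,45.293), length = 1.7
  seg 12: (26.15,45.293) -> (32.4,56.118), length = 12.5
Total = 85.2

Answer: 85.2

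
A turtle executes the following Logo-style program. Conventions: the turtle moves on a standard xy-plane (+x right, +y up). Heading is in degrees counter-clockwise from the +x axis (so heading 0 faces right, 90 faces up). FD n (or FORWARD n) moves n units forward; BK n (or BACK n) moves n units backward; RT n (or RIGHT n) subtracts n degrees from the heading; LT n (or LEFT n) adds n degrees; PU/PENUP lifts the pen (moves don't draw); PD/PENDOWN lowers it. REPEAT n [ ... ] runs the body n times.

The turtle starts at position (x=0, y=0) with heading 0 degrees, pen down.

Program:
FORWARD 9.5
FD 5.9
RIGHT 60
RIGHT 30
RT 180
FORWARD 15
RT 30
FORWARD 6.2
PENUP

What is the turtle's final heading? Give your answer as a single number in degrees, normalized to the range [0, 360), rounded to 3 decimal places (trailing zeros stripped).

Executing turtle program step by step:
Start: pos=(0,0), heading=0, pen down
FD 9.5: (0,0) -> (9.5,0) [heading=0, draw]
FD 5.9: (9.5,0) -> (15.4,0) [heading=0, draw]
RT 60: heading 0 -> 300
RT 30: heading 300 -> 270
RT 180: heading 270 -> 90
FD 15: (15.4,0) -> (15.4,15) [heading=90, draw]
RT 30: heading 90 -> 60
FD 6.2: (15.4,15) -> (18.5,20.369) [heading=60, draw]
PU: pen up
Final: pos=(18.5,20.369), heading=60, 4 segment(s) drawn

Answer: 60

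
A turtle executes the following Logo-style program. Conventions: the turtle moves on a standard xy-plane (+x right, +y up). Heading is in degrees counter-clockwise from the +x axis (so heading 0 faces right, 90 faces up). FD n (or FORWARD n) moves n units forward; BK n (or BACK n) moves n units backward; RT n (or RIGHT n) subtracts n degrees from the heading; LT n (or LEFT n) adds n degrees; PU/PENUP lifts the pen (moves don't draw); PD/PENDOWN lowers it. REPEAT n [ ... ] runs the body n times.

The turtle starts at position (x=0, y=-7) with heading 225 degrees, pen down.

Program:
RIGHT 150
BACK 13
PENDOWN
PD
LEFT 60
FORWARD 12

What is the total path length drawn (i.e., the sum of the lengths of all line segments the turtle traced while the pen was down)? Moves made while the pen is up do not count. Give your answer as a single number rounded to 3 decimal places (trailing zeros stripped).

Answer: 25

Derivation:
Executing turtle program step by step:
Start: pos=(0,-7), heading=225, pen down
RT 150: heading 225 -> 75
BK 13: (0,-7) -> (-3.365,-19.557) [heading=75, draw]
PD: pen down
PD: pen down
LT 60: heading 75 -> 135
FD 12: (-3.365,-19.557) -> (-11.85,-11.072) [heading=135, draw]
Final: pos=(-11.85,-11.072), heading=135, 2 segment(s) drawn

Segment lengths:
  seg 1: (0,-7) -> (-3.365,-19.557), length = 13
  seg 2: (-3.365,-19.557) -> (-11.85,-11.072), length = 12
Total = 25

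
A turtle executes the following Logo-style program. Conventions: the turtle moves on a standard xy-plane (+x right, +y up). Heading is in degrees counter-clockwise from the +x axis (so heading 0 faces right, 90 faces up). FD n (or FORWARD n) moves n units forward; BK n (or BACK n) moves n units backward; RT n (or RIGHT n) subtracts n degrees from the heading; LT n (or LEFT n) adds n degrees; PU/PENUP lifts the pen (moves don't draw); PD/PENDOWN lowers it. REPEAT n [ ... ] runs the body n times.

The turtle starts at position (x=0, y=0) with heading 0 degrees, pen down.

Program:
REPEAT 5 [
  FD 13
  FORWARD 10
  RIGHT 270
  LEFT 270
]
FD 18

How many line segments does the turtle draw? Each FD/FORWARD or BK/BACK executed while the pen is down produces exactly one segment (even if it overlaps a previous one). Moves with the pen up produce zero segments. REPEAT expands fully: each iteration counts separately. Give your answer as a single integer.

Answer: 11

Derivation:
Executing turtle program step by step:
Start: pos=(0,0), heading=0, pen down
REPEAT 5 [
  -- iteration 1/5 --
  FD 13: (0,0) -> (13,0) [heading=0, draw]
  FD 10: (13,0) -> (23,0) [heading=0, draw]
  RT 270: heading 0 -> 90
  LT 270: heading 90 -> 0
  -- iteration 2/5 --
  FD 13: (23,0) -> (36,0) [heading=0, draw]
  FD 10: (36,0) -> (46,0) [heading=0, draw]
  RT 270: heading 0 -> 90
  LT 270: heading 90 -> 0
  -- iteration 3/5 --
  FD 13: (46,0) -> (59,0) [heading=0, draw]
  FD 10: (59,0) -> (69,0) [heading=0, draw]
  RT 270: heading 0 -> 90
  LT 270: heading 90 -> 0
  -- iteration 4/5 --
  FD 13: (69,0) -> (82,0) [heading=0, draw]
  FD 10: (82,0) -> (92,0) [heading=0, draw]
  RT 270: heading 0 -> 90
  LT 270: heading 90 -> 0
  -- iteration 5/5 --
  FD 13: (92,0) -> (105,0) [heading=0, draw]
  FD 10: (105,0) -> (115,0) [heading=0, draw]
  RT 270: heading 0 -> 90
  LT 270: heading 90 -> 0
]
FD 18: (115,0) -> (133,0) [heading=0, draw]
Final: pos=(133,0), heading=0, 11 segment(s) drawn
Segments drawn: 11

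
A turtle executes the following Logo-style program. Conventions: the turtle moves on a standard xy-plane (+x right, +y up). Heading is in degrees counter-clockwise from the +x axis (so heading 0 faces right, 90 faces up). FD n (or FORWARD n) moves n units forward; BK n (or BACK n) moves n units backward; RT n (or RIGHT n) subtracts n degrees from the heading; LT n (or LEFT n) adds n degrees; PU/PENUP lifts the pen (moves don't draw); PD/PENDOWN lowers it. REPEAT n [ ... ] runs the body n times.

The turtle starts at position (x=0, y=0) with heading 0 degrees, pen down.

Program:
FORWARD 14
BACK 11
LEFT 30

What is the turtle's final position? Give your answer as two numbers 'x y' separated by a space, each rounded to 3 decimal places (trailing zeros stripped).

Executing turtle program step by step:
Start: pos=(0,0), heading=0, pen down
FD 14: (0,0) -> (14,0) [heading=0, draw]
BK 11: (14,0) -> (3,0) [heading=0, draw]
LT 30: heading 0 -> 30
Final: pos=(3,0), heading=30, 2 segment(s) drawn

Answer: 3 0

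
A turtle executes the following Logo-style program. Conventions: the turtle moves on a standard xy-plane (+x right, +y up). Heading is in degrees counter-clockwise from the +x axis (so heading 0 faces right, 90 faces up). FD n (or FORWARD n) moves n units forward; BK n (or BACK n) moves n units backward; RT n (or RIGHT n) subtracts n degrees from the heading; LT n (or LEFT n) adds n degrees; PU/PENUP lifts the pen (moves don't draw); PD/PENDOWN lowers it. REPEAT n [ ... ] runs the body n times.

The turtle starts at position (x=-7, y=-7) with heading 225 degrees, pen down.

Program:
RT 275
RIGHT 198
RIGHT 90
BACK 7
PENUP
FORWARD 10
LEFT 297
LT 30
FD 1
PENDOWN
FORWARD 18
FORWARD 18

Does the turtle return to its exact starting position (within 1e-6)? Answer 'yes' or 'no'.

Answer: no

Derivation:
Executing turtle program step by step:
Start: pos=(-7,-7), heading=225, pen down
RT 275: heading 225 -> 310
RT 198: heading 310 -> 112
RT 90: heading 112 -> 22
BK 7: (-7,-7) -> (-13.49,-9.622) [heading=22, draw]
PU: pen up
FD 10: (-13.49,-9.622) -> (-4.218,-5.876) [heading=22, move]
LT 297: heading 22 -> 319
LT 30: heading 319 -> 349
FD 1: (-4.218,-5.876) -> (-3.237,-6.067) [heading=349, move]
PD: pen down
FD 18: (-3.237,-6.067) -> (14.432,-9.502) [heading=349, draw]
FD 18: (14.432,-9.502) -> (32.102,-12.936) [heading=349, draw]
Final: pos=(32.102,-12.936), heading=349, 3 segment(s) drawn

Start position: (-7, -7)
Final position: (32.102, -12.936)
Distance = 39.55; >= 1e-6 -> NOT closed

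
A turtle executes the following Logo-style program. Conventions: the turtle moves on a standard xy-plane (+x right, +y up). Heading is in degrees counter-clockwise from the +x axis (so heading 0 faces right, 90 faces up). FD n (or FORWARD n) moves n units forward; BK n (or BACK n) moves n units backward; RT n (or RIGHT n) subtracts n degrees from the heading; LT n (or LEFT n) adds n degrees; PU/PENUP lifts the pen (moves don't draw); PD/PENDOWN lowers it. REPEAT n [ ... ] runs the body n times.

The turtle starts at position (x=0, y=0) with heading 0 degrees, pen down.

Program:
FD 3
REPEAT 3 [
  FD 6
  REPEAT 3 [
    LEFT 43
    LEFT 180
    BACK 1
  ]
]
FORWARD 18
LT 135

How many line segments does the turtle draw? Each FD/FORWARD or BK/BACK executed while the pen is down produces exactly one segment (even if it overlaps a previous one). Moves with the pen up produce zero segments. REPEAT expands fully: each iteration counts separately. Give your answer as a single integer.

Executing turtle program step by step:
Start: pos=(0,0), heading=0, pen down
FD 3: (0,0) -> (3,0) [heading=0, draw]
REPEAT 3 [
  -- iteration 1/3 --
  FD 6: (3,0) -> (9,0) [heading=0, draw]
  REPEAT 3 [
    -- iteration 1/3 --
    LT 43: heading 0 -> 43
    LT 180: heading 43 -> 223
    BK 1: (9,0) -> (9.731,0.682) [heading=223, draw]
    -- iteration 2/3 --
    LT 43: heading 223 -> 266
    LT 180: heading 266 -> 86
    BK 1: (9.731,0.682) -> (9.662,-0.316) [heading=86, draw]
    -- iteration 3/3 --
    LT 43: heading 86 -> 129
    LT 180: heading 129 -> 309
    BK 1: (9.662,-0.316) -> (9.032,0.462) [heading=309, draw]
  ]
  -- iteration 2/3 --
  FD 6: (9.032,0.462) -> (12.808,-4.201) [heading=309, draw]
  REPEAT 3 [
    -- iteration 1/3 --
    LT 43: heading 309 -> 352
    LT 180: heading 352 -> 172
    BK 1: (12.808,-4.201) -> (13.798,-4.34) [heading=172, draw]
    -- iteration 2/3 --
    LT 43: heading 172 -> 215
    LT 180: heading 215 -> 35
    BK 1: (13.798,-4.34) -> (12.979,-4.914) [heading=35, draw]
    -- iteration 3/3 --
    LT 43: heading 35 -> 78
    LT 180: heading 78 -> 258
    BK 1: (12.979,-4.914) -> (13.187,-3.936) [heading=258, draw]
  ]
  -- iteration 3/3 --
  FD 6: (13.187,-3.936) -> (11.94,-9.805) [heading=258, draw]
  REPEAT 3 [
    -- iteration 1/3 --
    LT 43: heading 258 -> 301
    LT 180: heading 301 -> 121
    BK 1: (11.94,-9.805) -> (12.455,-10.662) [heading=121, draw]
    -- iteration 2/3 --
    LT 43: heading 121 -> 164
    LT 180: heading 164 -> 344
    BK 1: (12.455,-10.662) -> (11.494,-10.386) [heading=344, draw]
    -- iteration 3/3 --
    LT 43: heading 344 -> 27
    LT 180: heading 27 -> 207
    BK 1: (11.494,-10.386) -> (12.385,-9.932) [heading=207, draw]
  ]
]
FD 18: (12.385,-9.932) -> (-3.654,-18.104) [heading=207, draw]
LT 135: heading 207 -> 342
Final: pos=(-3.654,-18.104), heading=342, 14 segment(s) drawn
Segments drawn: 14

Answer: 14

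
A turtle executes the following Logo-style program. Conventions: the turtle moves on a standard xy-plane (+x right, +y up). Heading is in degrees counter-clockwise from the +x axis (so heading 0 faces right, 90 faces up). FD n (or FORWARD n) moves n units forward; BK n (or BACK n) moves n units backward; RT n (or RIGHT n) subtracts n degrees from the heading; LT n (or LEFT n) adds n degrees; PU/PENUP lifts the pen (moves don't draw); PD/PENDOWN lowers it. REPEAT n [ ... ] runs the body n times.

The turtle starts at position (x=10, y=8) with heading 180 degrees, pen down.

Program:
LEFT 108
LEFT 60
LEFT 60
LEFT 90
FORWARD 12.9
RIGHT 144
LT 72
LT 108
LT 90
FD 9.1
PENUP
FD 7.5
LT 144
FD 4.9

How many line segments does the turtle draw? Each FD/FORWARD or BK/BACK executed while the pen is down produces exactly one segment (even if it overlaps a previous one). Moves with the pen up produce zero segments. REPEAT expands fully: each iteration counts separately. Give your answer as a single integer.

Answer: 2

Derivation:
Executing turtle program step by step:
Start: pos=(10,8), heading=180, pen down
LT 108: heading 180 -> 288
LT 60: heading 288 -> 348
LT 60: heading 348 -> 48
LT 90: heading 48 -> 138
FD 12.9: (10,8) -> (0.413,16.632) [heading=138, draw]
RT 144: heading 138 -> 354
LT 72: heading 354 -> 66
LT 108: heading 66 -> 174
LT 90: heading 174 -> 264
FD 9.1: (0.413,16.632) -> (-0.538,7.582) [heading=264, draw]
PU: pen up
FD 7.5: (-0.538,7.582) -> (-1.322,0.123) [heading=264, move]
LT 144: heading 264 -> 48
FD 4.9: (-1.322,0.123) -> (1.957,3.764) [heading=48, move]
Final: pos=(1.957,3.764), heading=48, 2 segment(s) drawn
Segments drawn: 2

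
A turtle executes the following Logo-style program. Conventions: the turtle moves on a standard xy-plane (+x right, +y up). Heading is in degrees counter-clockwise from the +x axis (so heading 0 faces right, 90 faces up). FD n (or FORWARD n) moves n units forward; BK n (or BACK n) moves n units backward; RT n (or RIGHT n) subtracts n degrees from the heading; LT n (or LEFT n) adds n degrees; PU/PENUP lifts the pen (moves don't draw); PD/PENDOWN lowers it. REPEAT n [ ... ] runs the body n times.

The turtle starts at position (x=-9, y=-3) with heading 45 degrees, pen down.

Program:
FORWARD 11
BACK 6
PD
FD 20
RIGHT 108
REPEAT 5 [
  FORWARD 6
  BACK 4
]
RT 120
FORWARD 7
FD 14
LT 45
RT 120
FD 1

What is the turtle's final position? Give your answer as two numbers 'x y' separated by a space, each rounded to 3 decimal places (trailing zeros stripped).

Executing turtle program step by step:
Start: pos=(-9,-3), heading=45, pen down
FD 11: (-9,-3) -> (-1.222,4.778) [heading=45, draw]
BK 6: (-1.222,4.778) -> (-5.464,0.536) [heading=45, draw]
PD: pen down
FD 20: (-5.464,0.536) -> (8.678,14.678) [heading=45, draw]
RT 108: heading 45 -> 297
REPEAT 5 [
  -- iteration 1/5 --
  FD 6: (8.678,14.678) -> (11.402,9.332) [heading=297, draw]
  BK 4: (11.402,9.332) -> (9.586,12.896) [heading=297, draw]
  -- iteration 2/5 --
  FD 6: (9.586,12.896) -> (12.31,7.55) [heading=297, draw]
  BK 4: (12.31,7.55) -> (10.494,11.114) [heading=297, draw]
  -- iteration 3/5 --
  FD 6: (10.494,11.114) -> (13.218,5.768) [heading=297, draw]
  BK 4: (13.218,5.768) -> (11.402,9.332) [heading=297, draw]
  -- iteration 4/5 --
  FD 6: (11.402,9.332) -> (14.126,3.986) [heading=297, draw]
  BK 4: (14.126,3.986) -> (12.31,7.55) [heading=297, draw]
  -- iteration 5/5 --
  FD 6: (12.31,7.55) -> (15.034,2.204) [heading=297, draw]
  BK 4: (15.034,2.204) -> (13.218,5.768) [heading=297, draw]
]
RT 120: heading 297 -> 177
FD 7: (13.218,5.768) -> (6.227,6.134) [heading=177, draw]
FD 14: (6.227,6.134) -> (-7.754,6.867) [heading=177, draw]
LT 45: heading 177 -> 222
RT 120: heading 222 -> 102
FD 1: (-7.754,6.867) -> (-7.962,7.845) [heading=102, draw]
Final: pos=(-7.962,7.845), heading=102, 16 segment(s) drawn

Answer: -7.962 7.845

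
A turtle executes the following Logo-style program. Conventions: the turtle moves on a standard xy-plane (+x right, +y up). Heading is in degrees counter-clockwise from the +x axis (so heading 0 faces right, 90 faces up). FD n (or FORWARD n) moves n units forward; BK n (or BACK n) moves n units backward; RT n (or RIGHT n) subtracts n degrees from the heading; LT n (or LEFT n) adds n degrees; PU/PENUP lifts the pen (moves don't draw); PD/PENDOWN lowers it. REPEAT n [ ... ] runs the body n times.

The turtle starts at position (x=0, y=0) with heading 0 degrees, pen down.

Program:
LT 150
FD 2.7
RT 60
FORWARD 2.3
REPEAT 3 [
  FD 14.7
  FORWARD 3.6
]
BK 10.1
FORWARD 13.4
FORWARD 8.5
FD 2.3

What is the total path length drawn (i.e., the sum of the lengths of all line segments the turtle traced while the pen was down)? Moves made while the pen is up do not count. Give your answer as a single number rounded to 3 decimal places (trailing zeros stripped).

Answer: 94.2

Derivation:
Executing turtle program step by step:
Start: pos=(0,0), heading=0, pen down
LT 150: heading 0 -> 150
FD 2.7: (0,0) -> (-2.338,1.35) [heading=150, draw]
RT 60: heading 150 -> 90
FD 2.3: (-2.338,1.35) -> (-2.338,3.65) [heading=90, draw]
REPEAT 3 [
  -- iteration 1/3 --
  FD 14.7: (-2.338,3.65) -> (-2.338,18.35) [heading=90, draw]
  FD 3.6: (-2.338,18.35) -> (-2.338,21.95) [heading=90, draw]
  -- iteration 2/3 --
  FD 14.7: (-2.338,21.95) -> (-2.338,36.65) [heading=90, draw]
  FD 3.6: (-2.338,36.65) -> (-2.338,40.25) [heading=90, draw]
  -- iteration 3/3 --
  FD 14.7: (-2.338,40.25) -> (-2.338,54.95) [heading=90, draw]
  FD 3.6: (-2.338,54.95) -> (-2.338,58.55) [heading=90, draw]
]
BK 10.1: (-2.338,58.55) -> (-2.338,48.45) [heading=90, draw]
FD 13.4: (-2.338,48.45) -> (-2.338,61.85) [heading=90, draw]
FD 8.5: (-2.338,61.85) -> (-2.338,70.35) [heading=90, draw]
FD 2.3: (-2.338,70.35) -> (-2.338,72.65) [heading=90, draw]
Final: pos=(-2.338,72.65), heading=90, 12 segment(s) drawn

Segment lengths:
  seg 1: (0,0) -> (-2.338,1.35), length = 2.7
  seg 2: (-2.338,1.35) -> (-2.338,3.65), length = 2.3
  seg 3: (-2.338,3.65) -> (-2.338,18.35), length = 14.7
  seg 4: (-2.338,18.35) -> (-2.338,21.95), length = 3.6
  seg 5: (-2.338,21.95) -> (-2.338,36.65), length = 14.7
  seg 6: (-2.338,36.65) -> (-2.338,40.25), length = 3.6
  seg 7: (-2.338,40.25) -> (-2.338,54.95), length = 14.7
  seg 8: (-2.338,54.95) -> (-2.338,58.55), length = 3.6
  seg 9: (-2.338,58.55) -> (-2.338,48.45), length = 10.1
  seg 10: (-2.338,48.45) -> (-2.338,61.85), length = 13.4
  seg 11: (-2.338,61.85) -> (-2.338,70.35), length = 8.5
  seg 12: (-2.338,70.35) -> (-2.338,72.65), length = 2.3
Total = 94.2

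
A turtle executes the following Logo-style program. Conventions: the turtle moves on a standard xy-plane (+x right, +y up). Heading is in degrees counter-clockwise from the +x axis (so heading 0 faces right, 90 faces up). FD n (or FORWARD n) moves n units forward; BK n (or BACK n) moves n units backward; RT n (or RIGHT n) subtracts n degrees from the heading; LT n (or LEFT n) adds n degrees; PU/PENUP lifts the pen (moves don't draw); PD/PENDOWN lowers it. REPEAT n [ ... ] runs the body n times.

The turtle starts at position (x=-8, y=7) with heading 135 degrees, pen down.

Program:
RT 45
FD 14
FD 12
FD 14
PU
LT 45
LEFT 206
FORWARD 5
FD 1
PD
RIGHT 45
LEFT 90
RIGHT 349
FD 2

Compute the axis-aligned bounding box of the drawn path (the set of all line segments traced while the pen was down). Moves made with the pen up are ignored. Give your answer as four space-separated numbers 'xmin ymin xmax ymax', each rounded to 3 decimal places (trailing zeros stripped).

Answer: -8 7 -0.73 47

Derivation:
Executing turtle program step by step:
Start: pos=(-8,7), heading=135, pen down
RT 45: heading 135 -> 90
FD 14: (-8,7) -> (-8,21) [heading=90, draw]
FD 12: (-8,21) -> (-8,33) [heading=90, draw]
FD 14: (-8,33) -> (-8,47) [heading=90, draw]
PU: pen up
LT 45: heading 90 -> 135
LT 206: heading 135 -> 341
FD 5: (-8,47) -> (-3.272,45.372) [heading=341, move]
FD 1: (-3.272,45.372) -> (-2.327,45.047) [heading=341, move]
PD: pen down
RT 45: heading 341 -> 296
LT 90: heading 296 -> 26
RT 349: heading 26 -> 37
FD 2: (-2.327,45.047) -> (-0.73,46.25) [heading=37, draw]
Final: pos=(-0.73,46.25), heading=37, 4 segment(s) drawn

Segment endpoints: x in {-8, -8, -8, -8, -2.327, -0.73}, y in {7, 21, 33, 45.047, 46.25, 47}
xmin=-8, ymin=7, xmax=-0.73, ymax=47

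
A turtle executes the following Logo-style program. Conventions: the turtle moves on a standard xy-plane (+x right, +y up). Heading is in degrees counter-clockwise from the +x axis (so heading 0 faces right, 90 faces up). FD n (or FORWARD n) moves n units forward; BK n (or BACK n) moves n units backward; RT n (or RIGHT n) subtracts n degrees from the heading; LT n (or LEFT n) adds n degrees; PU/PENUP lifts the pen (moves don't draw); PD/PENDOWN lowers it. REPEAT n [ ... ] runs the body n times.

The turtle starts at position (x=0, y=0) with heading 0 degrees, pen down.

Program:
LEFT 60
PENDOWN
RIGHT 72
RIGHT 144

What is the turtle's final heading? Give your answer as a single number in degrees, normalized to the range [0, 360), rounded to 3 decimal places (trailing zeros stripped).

Answer: 204

Derivation:
Executing turtle program step by step:
Start: pos=(0,0), heading=0, pen down
LT 60: heading 0 -> 60
PD: pen down
RT 72: heading 60 -> 348
RT 144: heading 348 -> 204
Final: pos=(0,0), heading=204, 0 segment(s) drawn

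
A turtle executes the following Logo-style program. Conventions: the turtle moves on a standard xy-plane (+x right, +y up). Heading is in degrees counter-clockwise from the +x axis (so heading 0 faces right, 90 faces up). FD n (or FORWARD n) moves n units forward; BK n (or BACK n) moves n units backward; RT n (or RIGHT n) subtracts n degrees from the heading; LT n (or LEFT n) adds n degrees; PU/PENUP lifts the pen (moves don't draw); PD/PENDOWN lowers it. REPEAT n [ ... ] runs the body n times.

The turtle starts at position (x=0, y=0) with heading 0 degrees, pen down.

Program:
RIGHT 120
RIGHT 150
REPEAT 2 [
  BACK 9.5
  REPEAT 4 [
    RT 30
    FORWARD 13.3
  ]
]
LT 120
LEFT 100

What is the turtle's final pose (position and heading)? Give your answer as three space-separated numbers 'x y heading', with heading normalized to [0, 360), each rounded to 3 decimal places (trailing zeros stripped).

Answer: 23.241 -36.218 70

Derivation:
Executing turtle program step by step:
Start: pos=(0,0), heading=0, pen down
RT 120: heading 0 -> 240
RT 150: heading 240 -> 90
REPEAT 2 [
  -- iteration 1/2 --
  BK 9.5: (0,0) -> (0,-9.5) [heading=90, draw]
  REPEAT 4 [
    -- iteration 1/4 --
    RT 30: heading 90 -> 60
    FD 13.3: (0,-9.5) -> (6.65,2.018) [heading=60, draw]
    -- iteration 2/4 --
    RT 30: heading 60 -> 30
    FD 13.3: (6.65,2.018) -> (18.168,8.668) [heading=30, draw]
    -- iteration 3/4 --
    RT 30: heading 30 -> 0
    FD 13.3: (18.168,8.668) -> (31.468,8.668) [heading=0, draw]
    -- iteration 4/4 --
    RT 30: heading 0 -> 330
    FD 13.3: (31.468,8.668) -> (42.986,2.018) [heading=330, draw]
  ]
  -- iteration 2/2 --
  BK 9.5: (42.986,2.018) -> (34.759,6.768) [heading=330, draw]
  REPEAT 4 [
    -- iteration 1/4 --
    RT 30: heading 330 -> 300
    FD 13.3: (34.759,6.768) -> (41.409,-4.75) [heading=300, draw]
    -- iteration 2/4 --
    RT 30: heading 300 -> 270
    FD 13.3: (41.409,-4.75) -> (41.409,-18.05) [heading=270, draw]
    -- iteration 3/4 --
    RT 30: heading 270 -> 240
    FD 13.3: (41.409,-18.05) -> (34.759,-29.568) [heading=240, draw]
    -- iteration 4/4 --
    RT 30: heading 240 -> 210
    FD 13.3: (34.759,-29.568) -> (23.241,-36.218) [heading=210, draw]
  ]
]
LT 120: heading 210 -> 330
LT 100: heading 330 -> 70
Final: pos=(23.241,-36.218), heading=70, 10 segment(s) drawn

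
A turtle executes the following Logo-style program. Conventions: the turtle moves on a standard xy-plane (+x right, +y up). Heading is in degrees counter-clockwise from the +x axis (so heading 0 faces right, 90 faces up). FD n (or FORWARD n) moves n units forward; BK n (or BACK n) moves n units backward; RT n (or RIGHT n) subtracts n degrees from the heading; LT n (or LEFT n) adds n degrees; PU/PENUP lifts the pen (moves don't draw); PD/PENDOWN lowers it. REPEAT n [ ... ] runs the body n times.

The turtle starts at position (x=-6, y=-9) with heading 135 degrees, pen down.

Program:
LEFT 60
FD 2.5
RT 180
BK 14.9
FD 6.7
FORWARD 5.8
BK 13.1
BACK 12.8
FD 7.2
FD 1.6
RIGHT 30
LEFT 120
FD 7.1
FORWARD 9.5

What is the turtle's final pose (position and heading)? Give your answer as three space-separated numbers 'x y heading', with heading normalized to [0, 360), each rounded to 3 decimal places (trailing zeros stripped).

Answer: -31.547 1.34 105

Derivation:
Executing turtle program step by step:
Start: pos=(-6,-9), heading=135, pen down
LT 60: heading 135 -> 195
FD 2.5: (-6,-9) -> (-8.415,-9.647) [heading=195, draw]
RT 180: heading 195 -> 15
BK 14.9: (-8.415,-9.647) -> (-22.807,-13.503) [heading=15, draw]
FD 6.7: (-22.807,-13.503) -> (-16.335,-11.769) [heading=15, draw]
FD 5.8: (-16.335,-11.769) -> (-10.733,-10.268) [heading=15, draw]
BK 13.1: (-10.733,-10.268) -> (-23.387,-13.659) [heading=15, draw]
BK 12.8: (-23.387,-13.659) -> (-35.751,-16.972) [heading=15, draw]
FD 7.2: (-35.751,-16.972) -> (-28.796,-15.108) [heading=15, draw]
FD 1.6: (-28.796,-15.108) -> (-27.25,-14.694) [heading=15, draw]
RT 30: heading 15 -> 345
LT 120: heading 345 -> 105
FD 7.1: (-27.25,-14.694) -> (-29.088,-7.836) [heading=105, draw]
FD 9.5: (-29.088,-7.836) -> (-31.547,1.34) [heading=105, draw]
Final: pos=(-31.547,1.34), heading=105, 10 segment(s) drawn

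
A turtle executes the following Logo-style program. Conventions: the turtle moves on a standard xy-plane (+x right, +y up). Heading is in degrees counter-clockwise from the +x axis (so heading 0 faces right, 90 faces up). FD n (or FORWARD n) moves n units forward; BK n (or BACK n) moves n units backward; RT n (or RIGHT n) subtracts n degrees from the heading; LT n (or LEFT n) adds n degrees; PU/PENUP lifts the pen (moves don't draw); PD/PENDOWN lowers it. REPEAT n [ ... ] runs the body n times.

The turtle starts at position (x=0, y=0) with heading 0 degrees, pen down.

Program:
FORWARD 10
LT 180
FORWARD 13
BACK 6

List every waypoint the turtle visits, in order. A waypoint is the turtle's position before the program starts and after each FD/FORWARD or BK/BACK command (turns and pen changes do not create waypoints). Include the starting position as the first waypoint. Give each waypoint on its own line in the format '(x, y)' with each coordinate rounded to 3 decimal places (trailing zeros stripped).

Executing turtle program step by step:
Start: pos=(0,0), heading=0, pen down
FD 10: (0,0) -> (10,0) [heading=0, draw]
LT 180: heading 0 -> 180
FD 13: (10,0) -> (-3,0) [heading=180, draw]
BK 6: (-3,0) -> (3,0) [heading=180, draw]
Final: pos=(3,0), heading=180, 3 segment(s) drawn
Waypoints (4 total):
(0, 0)
(10, 0)
(-3, 0)
(3, 0)

Answer: (0, 0)
(10, 0)
(-3, 0)
(3, 0)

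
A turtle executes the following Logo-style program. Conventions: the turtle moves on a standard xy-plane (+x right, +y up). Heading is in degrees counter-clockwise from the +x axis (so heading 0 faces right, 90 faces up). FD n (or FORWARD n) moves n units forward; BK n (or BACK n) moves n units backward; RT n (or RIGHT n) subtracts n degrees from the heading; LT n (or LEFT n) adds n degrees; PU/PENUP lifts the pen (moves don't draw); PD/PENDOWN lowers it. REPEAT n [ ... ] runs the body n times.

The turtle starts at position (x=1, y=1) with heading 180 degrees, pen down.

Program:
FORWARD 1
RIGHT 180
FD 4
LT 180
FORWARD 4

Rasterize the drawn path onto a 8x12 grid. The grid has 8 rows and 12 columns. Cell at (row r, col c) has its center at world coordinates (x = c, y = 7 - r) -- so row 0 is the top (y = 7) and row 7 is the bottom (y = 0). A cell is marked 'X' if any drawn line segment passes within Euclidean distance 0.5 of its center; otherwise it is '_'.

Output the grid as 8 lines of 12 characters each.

Segment 0: (1,1) -> (0,1)
Segment 1: (0,1) -> (4,1)
Segment 2: (4,1) -> (0,1)

Answer: ____________
____________
____________
____________
____________
____________
XXXXX_______
____________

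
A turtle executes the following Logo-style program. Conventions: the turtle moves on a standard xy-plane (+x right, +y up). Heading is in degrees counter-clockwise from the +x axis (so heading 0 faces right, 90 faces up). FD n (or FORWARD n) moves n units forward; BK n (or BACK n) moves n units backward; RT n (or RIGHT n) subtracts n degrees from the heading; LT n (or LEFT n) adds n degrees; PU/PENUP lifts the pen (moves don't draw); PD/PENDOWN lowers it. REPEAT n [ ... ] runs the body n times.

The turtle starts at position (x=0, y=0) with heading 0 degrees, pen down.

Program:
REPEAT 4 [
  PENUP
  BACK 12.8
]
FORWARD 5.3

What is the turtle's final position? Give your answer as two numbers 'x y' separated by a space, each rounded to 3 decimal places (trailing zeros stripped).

Executing turtle program step by step:
Start: pos=(0,0), heading=0, pen down
REPEAT 4 [
  -- iteration 1/4 --
  PU: pen up
  BK 12.8: (0,0) -> (-12.8,0) [heading=0, move]
  -- iteration 2/4 --
  PU: pen up
  BK 12.8: (-12.8,0) -> (-25.6,0) [heading=0, move]
  -- iteration 3/4 --
  PU: pen up
  BK 12.8: (-25.6,0) -> (-38.4,0) [heading=0, move]
  -- iteration 4/4 --
  PU: pen up
  BK 12.8: (-38.4,0) -> (-51.2,0) [heading=0, move]
]
FD 5.3: (-51.2,0) -> (-45.9,0) [heading=0, move]
Final: pos=(-45.9,0), heading=0, 0 segment(s) drawn

Answer: -45.9 0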